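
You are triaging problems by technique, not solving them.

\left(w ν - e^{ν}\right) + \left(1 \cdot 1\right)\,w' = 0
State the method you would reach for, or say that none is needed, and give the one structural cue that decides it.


Technique: a linear integrating factor — the unknown enters only to the first power against a nonzero forcing term — the integrating-factor template applies directly.


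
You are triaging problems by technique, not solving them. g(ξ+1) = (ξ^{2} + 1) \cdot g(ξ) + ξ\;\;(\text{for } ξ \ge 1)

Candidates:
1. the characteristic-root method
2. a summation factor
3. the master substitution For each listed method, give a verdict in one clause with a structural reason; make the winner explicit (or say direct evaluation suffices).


Method: a summation factor — it is first-order linear but the coefficient ξ^{2} + 1 depends on the index, so multiply through by a summation factor to telescope it.
- the characteristic-root method: an index-dependent weight blocks the pure exponential ansatz.
- a summation factor — a fit — the right tool for this form.
- the master substitution — there is no divide-the-index recursive argument.


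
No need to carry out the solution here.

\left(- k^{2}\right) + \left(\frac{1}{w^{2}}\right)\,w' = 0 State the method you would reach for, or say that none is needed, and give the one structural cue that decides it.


Diagnosis: separation of variables — solved for the derivative, the right side factors as k^{2} times w^{2} — all k-dependence separates from all w-dependence. An exactness check succeeds on this form as well — separation and the potential function arrive at the same answer, separation more directly.


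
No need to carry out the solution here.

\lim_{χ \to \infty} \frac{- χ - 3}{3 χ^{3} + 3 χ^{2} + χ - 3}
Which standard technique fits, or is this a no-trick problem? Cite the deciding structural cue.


Technique: dominant-term comparison — at large χ only the top-degree terms survive; compare the leading terms and the limit falls out. Differentiating the expression as a single quotient would eventually settle it as well; matching dominant growth settles it immediately.


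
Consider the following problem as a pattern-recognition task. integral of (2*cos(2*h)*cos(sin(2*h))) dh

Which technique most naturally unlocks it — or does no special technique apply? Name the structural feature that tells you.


Method: u-substitution — differentiating the inner expression sin(2*h) produces the factor 2*cos(2*h) up to a constant multiple, so substituting u = sin(2*h) reduces everything to a one-variable integral in u.


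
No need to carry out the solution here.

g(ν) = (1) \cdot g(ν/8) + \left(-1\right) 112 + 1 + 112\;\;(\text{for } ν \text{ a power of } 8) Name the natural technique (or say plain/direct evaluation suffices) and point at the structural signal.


Verdict: the master substitution — the argument shrinks by the factor 8, so measure the index on a logarithmic scale and the recursion becomes a shift.


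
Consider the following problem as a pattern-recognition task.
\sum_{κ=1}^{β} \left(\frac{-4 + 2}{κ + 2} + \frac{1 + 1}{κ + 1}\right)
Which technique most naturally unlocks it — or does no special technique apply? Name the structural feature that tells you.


Method: telescoping — write out three consecutive terms and watch the interior cancel: the advanced copy one term subtracts reappears as the very next term's leading piece, pair after pair.


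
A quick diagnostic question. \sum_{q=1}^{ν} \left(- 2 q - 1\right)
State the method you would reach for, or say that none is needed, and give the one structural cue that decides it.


Verdict: no special technique — constant-multiple powers of q with no cancellation partners and no common ratio — use the standard power-sum formulas.


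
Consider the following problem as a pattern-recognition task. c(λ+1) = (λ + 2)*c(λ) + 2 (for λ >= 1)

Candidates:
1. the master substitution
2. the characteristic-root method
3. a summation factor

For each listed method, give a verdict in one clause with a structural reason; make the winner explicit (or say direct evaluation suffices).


Method: a summation factor — with the index-dependent coefficient λ + 2, dividing by the cumulative product turns the left side into a pure difference.
- the master substitution: this is shift-type recursion, outside the divide-and-conquer template.
- the characteristic-root method — the coefficients vary with the index, breaking the constant-coefficient structure the method needs.
- a summation factor: yes — fits the structure here.


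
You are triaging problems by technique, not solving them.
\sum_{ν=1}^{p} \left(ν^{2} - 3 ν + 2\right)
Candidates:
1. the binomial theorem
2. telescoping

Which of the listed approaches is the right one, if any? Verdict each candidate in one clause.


Verdict: no special technique — every summand is a constant multiple of a power of ν — apply the standard power-sum identities one degree at a time.
- the binomial theorem — the terms do not reassemble into a binomial power.
- telescoping: the summand is not presented as a shifted difference — a telescoping rewrite may exist, but the displayed structure does not offer one.


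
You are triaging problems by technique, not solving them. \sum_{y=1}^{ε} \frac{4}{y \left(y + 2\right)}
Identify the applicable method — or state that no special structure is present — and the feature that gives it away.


Method: telescoping — poles of \frac{4}{y \left(y + 2\right)} differ by an integer, the telltale of a telescoping partial-fraction sum.


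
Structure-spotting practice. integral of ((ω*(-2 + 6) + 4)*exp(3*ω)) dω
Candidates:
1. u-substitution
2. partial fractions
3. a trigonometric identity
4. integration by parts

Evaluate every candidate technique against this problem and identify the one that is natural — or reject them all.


Method: integration by parts — differentiate (ω*(-2 + 6) + 4), integrate exp(3*ω): each pass lowers the polynomial degree, so parts terminates.
- u-substitution: no subexpression of the integrand pairs with its own derivative as a factor — individual terms may offer their own substitutions, but any change of variable covering the whole integral would have to be constructed from outside the expression.
- partial fractions: there is no rational-function structure to decompose.
- a trigonometric identity: there is no trigonometric structure at all — the integrand carries no sine or cosine to rewrite.
- integration by parts: yes, a natural case for it.


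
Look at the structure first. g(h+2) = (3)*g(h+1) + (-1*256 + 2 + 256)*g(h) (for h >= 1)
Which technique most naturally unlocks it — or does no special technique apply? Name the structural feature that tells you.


Technique: the characteristic-root method — constant coefficients and linearity mean the ansatz r^h reduces it to solving the characteristic polynomial.


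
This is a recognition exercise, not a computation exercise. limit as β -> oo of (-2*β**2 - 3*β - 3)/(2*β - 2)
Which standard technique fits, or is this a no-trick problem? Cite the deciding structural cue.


Diagnosis: dominant-term comparison — growth-rate triage: the leading powers of β decide the limit, everything else is noise. Differentiating the expression as a single quotient would eventually settle it as well; matching dominant growth settles it immediately.


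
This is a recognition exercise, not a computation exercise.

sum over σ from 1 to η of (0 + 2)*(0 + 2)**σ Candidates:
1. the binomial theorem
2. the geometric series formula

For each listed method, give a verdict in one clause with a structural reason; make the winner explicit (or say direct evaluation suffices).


Best approach: the geometric series formula — term-over-term division gives 2 every time — index-free ratio, geometric sum formula applies.
- the binomial theorem — no binomial coefficients pair with matched powers.
- the geometric series formula — a fit — the right tool for this form.


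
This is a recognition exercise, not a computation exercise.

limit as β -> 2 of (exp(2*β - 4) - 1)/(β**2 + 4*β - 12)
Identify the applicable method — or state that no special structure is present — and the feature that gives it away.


Method: l'Hôpital's rule (0/0) — substituting 2 gives 0 over 0; differentiate top and bottom once and re-evaluate. A first-order expansion at the point is an equally standard path; the rule packages it.


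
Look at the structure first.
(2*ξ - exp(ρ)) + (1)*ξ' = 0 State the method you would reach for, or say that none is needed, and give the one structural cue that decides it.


Best approach: a linear integrating factor — arrange it as ξ' + 2·ξ = (the forcing term) and the integrating factor does the rest.


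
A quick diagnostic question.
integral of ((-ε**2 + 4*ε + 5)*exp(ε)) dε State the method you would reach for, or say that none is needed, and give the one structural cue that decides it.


Method: integration by parts — the integrand splits as -ε**2 + 4*ε + 5 times exp(ε) — repeatedly differentiating the polynomial part kills it, which is the parts ladder.


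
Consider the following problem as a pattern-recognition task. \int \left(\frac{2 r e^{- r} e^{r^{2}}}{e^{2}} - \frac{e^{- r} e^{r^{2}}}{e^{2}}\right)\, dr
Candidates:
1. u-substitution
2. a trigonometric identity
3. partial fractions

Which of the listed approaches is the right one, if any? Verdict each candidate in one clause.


Best approach: u-substitution — collected, the integrand has one factor that is, up to a constant, the derivative of an inner expression the rest depends on — substitute for that inner expression.
- u-substitution — applies; the problem has the shape this method handles.
- a trigonometric identity — there is no trigonometric structure at all — the integrand carries no sine or cosine to rewrite.
- partial fractions — the expression is not a ratio of polynomials that decomposes further.


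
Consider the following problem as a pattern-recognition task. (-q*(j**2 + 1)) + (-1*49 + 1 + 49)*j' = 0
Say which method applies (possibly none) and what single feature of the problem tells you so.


Best approach: separation of variables — solved for the derivative, the right side factors as q times j**2 + 1 — all q-dependence separates from all j-dependence.


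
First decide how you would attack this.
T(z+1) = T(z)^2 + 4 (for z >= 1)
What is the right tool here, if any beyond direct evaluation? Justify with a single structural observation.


Technique: no special technique — this one you iterate or analyze qualitatively: the nonlinearity defeats linear solution methods.


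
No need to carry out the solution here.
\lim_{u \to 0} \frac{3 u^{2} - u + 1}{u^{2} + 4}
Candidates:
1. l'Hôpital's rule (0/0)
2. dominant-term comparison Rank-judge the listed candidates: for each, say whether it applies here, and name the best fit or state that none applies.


Verdict: no special technique — the expression is continuous at 0 — substitute and evaluate; no indeterminate form appears.
- l'Hôpital's rule (0/0): substituting the point gives a finite value outright — there is no indeterminate clash to repair.
- dominant-term comparison — leading-power comparison does not apply to this form.


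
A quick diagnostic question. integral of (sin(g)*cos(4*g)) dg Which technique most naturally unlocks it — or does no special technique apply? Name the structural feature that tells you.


Technique: a trigonometric identity — mixed-frequency products such as sin(g)*cos(4*g) are designed for the product-to-sum formula.


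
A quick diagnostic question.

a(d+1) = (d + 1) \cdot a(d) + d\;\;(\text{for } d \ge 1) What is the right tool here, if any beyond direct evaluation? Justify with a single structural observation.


Technique: a summation factor — first-order linear but the coefficient d + 1 moves with the index — divide by the cumulative product and telescope.


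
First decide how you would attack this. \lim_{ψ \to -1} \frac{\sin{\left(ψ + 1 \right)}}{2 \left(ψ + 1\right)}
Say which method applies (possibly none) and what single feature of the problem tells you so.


Best approach: l'Hôpital's rule (0/0) — numerator and denominator both vanish at -1 — a genuine 0/0 form, which is exactly when l'Hôpital applies. Expanding numerator and denominator to first order gives the same value — the rule automates exactly that.


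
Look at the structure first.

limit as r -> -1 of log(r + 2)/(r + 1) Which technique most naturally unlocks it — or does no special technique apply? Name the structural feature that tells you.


Technique: l'Hôpital's rule (0/0) — plug in -1: top and bottom both hit zero, so differentiate each and retry. The standard small-argument limits would also carry it; the rule is the systematic route.


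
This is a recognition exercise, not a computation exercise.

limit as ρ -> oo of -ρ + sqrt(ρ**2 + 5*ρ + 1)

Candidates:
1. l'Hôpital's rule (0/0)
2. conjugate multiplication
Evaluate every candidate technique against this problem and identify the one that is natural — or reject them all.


Verdict: conjugate multiplication — neither sqrt(ρ**2 + 5*ρ + 1) nor ρ converges alone, so rewrite their difference as a conjugate-rationalized quotient first.
- l'Hôpital's rule (0/0): the expression is a difference driving to ∞ − ∞, not a 0/0 quotient — there is no ratio for the rule to differentiate.
- conjugate multiplication: yes — fits the structure here.


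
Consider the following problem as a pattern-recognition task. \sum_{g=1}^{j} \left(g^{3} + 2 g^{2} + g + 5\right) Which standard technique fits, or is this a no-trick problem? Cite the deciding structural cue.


Best approach: no special technique — Faulhaber territory: sum each constant-multiple power of g with its closed-form formula, no trick required.


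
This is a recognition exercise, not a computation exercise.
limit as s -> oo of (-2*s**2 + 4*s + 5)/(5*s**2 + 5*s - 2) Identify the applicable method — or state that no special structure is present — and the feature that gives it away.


Diagnosis: dominant-term comparison — as s grows, only the highest-degree terms matter — compare leading terms and read the limit off. Differentiating the expression as a single quotient would eventually settle it as well; matching dominant growth settles it immediately.


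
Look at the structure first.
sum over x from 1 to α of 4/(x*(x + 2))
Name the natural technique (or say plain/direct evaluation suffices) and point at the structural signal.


Method: telescoping — poles of 4/(x*(x + 2)) differ by an integer, the telltale of a telescoping partial-fraction sum.


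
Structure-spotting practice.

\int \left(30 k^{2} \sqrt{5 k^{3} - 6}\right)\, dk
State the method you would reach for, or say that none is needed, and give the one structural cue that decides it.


Verdict: u-substitution — 30 k^{2} matches the derivative of 5 k^{3} - 6 up to a constant; with u = 5 k^{3} - 6 the whole integrand folds into a function of u alone.


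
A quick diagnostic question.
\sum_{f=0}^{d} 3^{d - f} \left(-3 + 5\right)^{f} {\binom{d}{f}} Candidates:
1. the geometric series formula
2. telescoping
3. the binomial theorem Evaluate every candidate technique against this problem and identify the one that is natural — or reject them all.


Method: the binomial theorem — binomial coefficients against complementary powers of (-3 + 5) and 3: recognize the binomial expansion and resum.
- the geometric series formula — there is no constant term-to-term ratio.
- telescoping: computed from the summand as displayed, the partial sums build up without the pairwise collapse telescoping exploits.
- the binomial theorem — applicable, and directly so.


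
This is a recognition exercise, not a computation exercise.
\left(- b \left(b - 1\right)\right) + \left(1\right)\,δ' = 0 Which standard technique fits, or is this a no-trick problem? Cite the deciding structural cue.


Best approach: no special technique — the slope is a function of b alone, so integrate both sides directly.


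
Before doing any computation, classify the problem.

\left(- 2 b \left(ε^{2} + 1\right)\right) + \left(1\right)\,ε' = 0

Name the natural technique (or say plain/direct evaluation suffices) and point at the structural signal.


Technique: separation of variables — all dependence on the two variables factors apart, the defining separable shape.


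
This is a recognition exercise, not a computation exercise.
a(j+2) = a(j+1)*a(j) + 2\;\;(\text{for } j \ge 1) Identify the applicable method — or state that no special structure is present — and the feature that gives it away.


Best approach: no special technique — once the recursion is nonlinear, characteristic roots, master substitutions, and summation factors are all off the table.


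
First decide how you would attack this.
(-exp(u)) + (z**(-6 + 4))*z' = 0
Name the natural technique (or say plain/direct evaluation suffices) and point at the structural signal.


Diagnosis: separation of variables — separating collects all z-dependence with the derivative and leaves all u-dependence opposite: variables separate. The equation is exact as it stands too — a potential function exists — though separation reads the split structure directly.


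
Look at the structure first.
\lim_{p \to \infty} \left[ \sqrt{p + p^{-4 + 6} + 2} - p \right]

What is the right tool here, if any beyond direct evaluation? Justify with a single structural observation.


Diagnosis: conjugate multiplication — infinity minus infinity with a radical in play — multiply by the conjugate so the divergences of \sqrt{p + p^{-4 + 6} + 2} and p annihilate.


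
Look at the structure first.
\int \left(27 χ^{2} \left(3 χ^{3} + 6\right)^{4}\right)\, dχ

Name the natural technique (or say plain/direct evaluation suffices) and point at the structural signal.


Diagnosis: u-substitution — read it as f(3 χ^{3} + 6) times a constant multiple of d(3 χ^{3} + 6): one substitution, u = 3 χ^{3} + 6, finishes it. Expanding everything out would also get there; the substitution is the systematic route.


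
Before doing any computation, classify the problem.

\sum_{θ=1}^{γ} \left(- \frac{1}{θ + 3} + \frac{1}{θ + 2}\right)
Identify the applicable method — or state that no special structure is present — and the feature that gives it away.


Diagnosis: telescoping — the summand is built as \frac{1}{θ + 2} minus its own successor — adjacent terms annihilate down the line.


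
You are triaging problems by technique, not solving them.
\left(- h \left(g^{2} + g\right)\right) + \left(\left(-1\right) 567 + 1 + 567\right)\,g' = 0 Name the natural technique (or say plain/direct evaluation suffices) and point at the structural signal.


Verdict: separation of variables — the derivative equals a pure function of h (namely h) times a pure function of g (namely g^{2} + g); divide and integrate each side. A Bernoulli rewrite would carry it as the equation stands — separating the variables needs no rearrangement either.


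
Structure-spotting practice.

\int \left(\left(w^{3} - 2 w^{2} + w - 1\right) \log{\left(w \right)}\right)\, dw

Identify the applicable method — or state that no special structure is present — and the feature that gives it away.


Best approach: integration by parts — choose u = \log{\left(w \right)}: one derivative turns the logarithm algebraic, and the remaining factor w^{3} - 2 w^{2} + w - 1 integrates term by term under the power rule.


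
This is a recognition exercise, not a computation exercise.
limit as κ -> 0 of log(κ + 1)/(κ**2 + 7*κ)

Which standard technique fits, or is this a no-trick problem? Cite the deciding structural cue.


Method: l'Hôpital's rule (0/0) — substituting 0 gives 0 over 0; differentiate top and bottom once and re-evaluate. Expanding numerator and denominator to first order gives the same value — the rule automates exactly that.


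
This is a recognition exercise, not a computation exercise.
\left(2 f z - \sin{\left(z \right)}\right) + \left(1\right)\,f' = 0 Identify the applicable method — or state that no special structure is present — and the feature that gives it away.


Technique: a linear integrating factor — linear in the unknown with genuine forcing: multiply through by the exponential of the integrated coefficient and the left side closes into one derivative.


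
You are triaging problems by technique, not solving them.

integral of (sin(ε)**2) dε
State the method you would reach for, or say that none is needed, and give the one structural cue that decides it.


Verdict: a trigonometric identity — sin(ε)**2 is the textbook power-reduction case — identities first, antiderivatives second.


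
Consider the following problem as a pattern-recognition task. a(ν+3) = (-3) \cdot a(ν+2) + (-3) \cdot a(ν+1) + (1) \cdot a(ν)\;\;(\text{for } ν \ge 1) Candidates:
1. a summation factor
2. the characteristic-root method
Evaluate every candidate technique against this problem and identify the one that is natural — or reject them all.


Diagnosis: the characteristic-root method — shift-invariance with fixed coefficients calls for exponential trials; the characteristic polynomial finds every r^ν.
- a summation factor: a summation factor telescopes one-step recursions; this one carries higher-order memory.
- the characteristic-root method — yes, a natural case for it.


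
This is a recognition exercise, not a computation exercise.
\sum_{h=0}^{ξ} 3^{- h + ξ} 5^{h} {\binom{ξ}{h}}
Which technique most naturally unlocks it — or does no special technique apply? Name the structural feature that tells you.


Diagnosis: the binomial theorem — terms weighting {\binom{ξ}{h}} against matched powers of 5 and 3 reassemble into (5 + 3)^ξ by the binomial theorem.


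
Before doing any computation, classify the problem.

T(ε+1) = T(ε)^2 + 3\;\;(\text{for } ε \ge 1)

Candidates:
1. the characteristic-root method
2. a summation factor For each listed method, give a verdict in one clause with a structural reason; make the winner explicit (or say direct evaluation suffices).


Method: no special technique — the update rule curves (it is not linear in the unknown sequence), so no superposition-based closed form attaches — iterate or study it directly.
- the characteristic-root method — the recursion is nonlinear in the sequence values, so no linear-modes ansatz applies.
- a summation factor — no summation factor applies — the rule is not linear in the sequence values.


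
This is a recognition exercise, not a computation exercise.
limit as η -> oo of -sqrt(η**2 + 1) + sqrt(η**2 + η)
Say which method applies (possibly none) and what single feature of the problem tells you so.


Diagnosis: conjugate multiplication — this difference gives up after one conjugate multiplication — the radical structure cancels against its conjugate.


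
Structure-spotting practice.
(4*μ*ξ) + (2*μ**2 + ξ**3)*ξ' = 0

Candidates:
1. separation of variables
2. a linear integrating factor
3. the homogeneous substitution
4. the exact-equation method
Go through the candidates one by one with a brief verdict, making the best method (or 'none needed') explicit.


Technique: the exact-equation method — equality of cross partials is the green light — assemble the potential function term by term.
- separation of variables: no division isolates the independent variable from the unknown.
- a linear integrating factor — a nonlinear term in the unknown puts this outside the integrating-factor template.
- the homogeneous substitution: rescaling both variables together changes the slope, so no ratio substitution collapses it.
- the exact-equation method: applicable, and directly so.


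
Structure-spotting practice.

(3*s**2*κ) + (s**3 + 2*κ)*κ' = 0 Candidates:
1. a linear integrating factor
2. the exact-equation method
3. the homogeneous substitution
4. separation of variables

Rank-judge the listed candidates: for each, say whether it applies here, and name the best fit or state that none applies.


Method: the exact-equation method — 3*s**2*κ and s**3 + 2*κ pass the exactness check on the nose, so no integrating factor in s or κ is needed at all.
- a linear integrating factor — a nonlinear term in the unknown puts this outside the integrating-factor template.
- the exact-equation method — applies; the problem has the shape this method handles.
- the homogeneous substitution — the slope is not a function of the ratio of the variables alone.
- separation of variables: no division isolates the independent variable from the unknown.


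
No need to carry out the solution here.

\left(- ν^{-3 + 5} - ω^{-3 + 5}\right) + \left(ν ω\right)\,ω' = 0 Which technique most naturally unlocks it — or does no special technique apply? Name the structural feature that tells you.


Method: the homogeneous substitution — the slope's numerator and denominator share total degree; set v = ω/ν and the equation drops to separable form. Rearranged, this also fits the Bernoulli template directly; the homogeneous substitution reads the structure without the rearrangement.


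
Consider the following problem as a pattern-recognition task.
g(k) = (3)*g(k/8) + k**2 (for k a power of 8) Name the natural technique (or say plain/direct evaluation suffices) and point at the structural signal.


Method: the master substitution — the argument contracts 8-fold per step: reindex k exponentially and solve the linear recurrence in the new index.


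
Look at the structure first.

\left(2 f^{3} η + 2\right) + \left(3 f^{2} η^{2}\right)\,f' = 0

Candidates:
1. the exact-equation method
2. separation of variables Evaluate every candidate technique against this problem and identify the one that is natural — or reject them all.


Method: the exact-equation method — checking ∂/∂f of 2 f^{3} η + 2 against ∂/∂η of 3 f^{2} η^{2}: they match — the equation is exact as it stands.
- the exact-equation method: yes — fits the structure here.
- separation of variables: no algebra isolates the independent variable on one side and the unknown on the other.


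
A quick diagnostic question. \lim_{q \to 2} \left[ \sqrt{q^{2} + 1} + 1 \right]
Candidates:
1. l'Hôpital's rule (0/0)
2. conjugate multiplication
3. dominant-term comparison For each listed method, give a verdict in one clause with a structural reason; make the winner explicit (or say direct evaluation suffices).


Best approach: no special technique — nothing blocks direct substitution at 2: plug in and finish.
- l'Hôpital's rule (0/0): substituting the point gives a finite value outright — there is no indeterminate clash to repair.
- conjugate multiplication — multiplying by a conjugate would not remove any indeterminacy here.
- dominant-term comparison — leading-power comparison does not apply to this form.


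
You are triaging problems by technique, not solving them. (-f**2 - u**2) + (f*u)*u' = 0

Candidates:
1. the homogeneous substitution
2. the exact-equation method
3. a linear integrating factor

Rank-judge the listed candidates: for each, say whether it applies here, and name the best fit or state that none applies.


Best approach: the homogeneous substitution — solved for the derivative, the right side is unchanged under scaling f and u together — it depends only on the ratio u/f, so substitute a single ratio variable. A Bernoulli rewrite works here as the equation stands — the homogeneous substitution is the more immediate reading.
- the homogeneous substitution — applies; the problem has the shape this method handles.
- the exact-equation method — exactness fails on the nose — the mixed partials do not match.
- a linear integrating factor — a nonlinear term in the unknown puts this outside the integrating-factor template.


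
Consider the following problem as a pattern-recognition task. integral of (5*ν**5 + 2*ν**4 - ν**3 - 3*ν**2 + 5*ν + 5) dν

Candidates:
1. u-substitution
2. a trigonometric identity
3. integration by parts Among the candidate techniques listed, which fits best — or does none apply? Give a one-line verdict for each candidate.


Method: no special technique — a term-by-term power-rule job in ν; no substitution or rearrangement earns its keep here.
- u-substitution: no substitution does more than relabel what direct integration already handles.
- a trigonometric identity — there is no trigonometric structure at all — the integrand carries no sine or cosine to rewrite.
- integration by parts: splitting off a factor buys nothing — the integrand integrates directly without parts.


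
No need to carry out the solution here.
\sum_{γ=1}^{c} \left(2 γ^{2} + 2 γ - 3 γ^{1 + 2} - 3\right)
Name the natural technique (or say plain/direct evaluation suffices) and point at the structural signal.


Diagnosis: no special technique — every summand is a constant multiple of a power of γ — apply the standard power-sum identities one degree at a time.


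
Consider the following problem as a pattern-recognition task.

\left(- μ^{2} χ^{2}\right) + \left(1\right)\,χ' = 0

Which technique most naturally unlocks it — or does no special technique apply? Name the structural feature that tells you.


Technique: separation of variables — solved for the derivative, the right side splits multiplicatively into a function of each variable alone — divide and integrate each side.


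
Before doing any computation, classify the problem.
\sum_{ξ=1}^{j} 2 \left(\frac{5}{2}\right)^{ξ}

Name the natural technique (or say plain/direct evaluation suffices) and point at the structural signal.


Verdict: the geometric series formula — consecutive terms stand in a fixed index-free ratio — the geometric sum formula closes it.


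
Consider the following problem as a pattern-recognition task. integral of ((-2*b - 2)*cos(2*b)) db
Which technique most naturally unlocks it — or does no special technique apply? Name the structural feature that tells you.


Best approach: integration by parts — the integrand splits as -2*b - 2 times cos(2*b) — repeatedly differentiating the polynomial part kills it, which is the parts ladder.


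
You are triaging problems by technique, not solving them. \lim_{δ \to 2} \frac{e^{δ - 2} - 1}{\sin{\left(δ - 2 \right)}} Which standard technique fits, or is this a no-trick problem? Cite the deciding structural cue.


Best approach: l'Hôpital's rule (0/0) — numerator and denominator both vanish at 2 — a genuine 0/0 form, which is exactly when l'Hôpital applies. A first-order expansion at the point is an equally standard path; the rule packages it.


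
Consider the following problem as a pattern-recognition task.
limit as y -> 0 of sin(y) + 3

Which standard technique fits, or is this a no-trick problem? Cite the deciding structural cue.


Method: no special technique — no zero denominators, no indeterminate clash at 0 — substitute and read off the value.


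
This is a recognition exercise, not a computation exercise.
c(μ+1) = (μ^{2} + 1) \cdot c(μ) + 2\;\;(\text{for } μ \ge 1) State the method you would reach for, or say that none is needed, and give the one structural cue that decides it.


Diagnosis: a summation factor — the coefficient μ^{2} + 1 drifts with the index, so no fixed root exists; normalizing by the cumulative product telescopes it.


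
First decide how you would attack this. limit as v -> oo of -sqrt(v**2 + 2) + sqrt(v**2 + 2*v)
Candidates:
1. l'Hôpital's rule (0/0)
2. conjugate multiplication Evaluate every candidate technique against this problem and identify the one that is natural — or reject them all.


Technique: conjugate multiplication — the ∞ − ∞ radical form is the exact trigger for the conjugate maneuver.
- l'Hôpital's rule (0/0) — the expression is a difference driving to ∞ − ∞, not a 0/0 quotient — there is no ratio for the rule to differentiate.
- conjugate multiplication: applicable, and directly so.


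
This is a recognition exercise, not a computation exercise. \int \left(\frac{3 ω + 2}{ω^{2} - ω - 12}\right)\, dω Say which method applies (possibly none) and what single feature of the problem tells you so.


Verdict: partial fractions — a proper rational integrand whose denominator splits into simpler factors — decompose into partial fractions first.


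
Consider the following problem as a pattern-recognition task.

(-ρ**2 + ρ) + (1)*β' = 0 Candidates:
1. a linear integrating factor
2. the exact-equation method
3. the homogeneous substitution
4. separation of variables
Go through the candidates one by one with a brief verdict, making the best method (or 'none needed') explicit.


Technique: no special technique — the slope is a pure function of ρ; integrate both sides and be done.
- a linear integrating factor — with the unknown absent the integrating factor is a formality; direct integration is the working structure.
- the exact-equation method — with the unknown absent from both coefficients, the cross-partial test holds emptily — nothing for the exact method to work on.
- the homogeneous substitution — the slope is not a function of the ratio of the variables alone.
- separation of variables — with no unknown in the slope, separating variables is a formality — the equation integrates directly.


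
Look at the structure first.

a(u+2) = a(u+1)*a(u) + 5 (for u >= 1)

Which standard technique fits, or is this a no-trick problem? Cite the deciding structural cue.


Technique: no special technique — the sequence value feeds back through itself nonlinearly — linear superposition fails, and every superposition-based closed form fails with it.


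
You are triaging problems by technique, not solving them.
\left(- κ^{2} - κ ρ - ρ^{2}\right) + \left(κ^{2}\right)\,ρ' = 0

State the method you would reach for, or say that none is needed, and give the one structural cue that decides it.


Best approach: the homogeneous substitution — scaling κ and ρ together leaves the slope fixed — it depends only on ρ/κ, so substitute the ratio.


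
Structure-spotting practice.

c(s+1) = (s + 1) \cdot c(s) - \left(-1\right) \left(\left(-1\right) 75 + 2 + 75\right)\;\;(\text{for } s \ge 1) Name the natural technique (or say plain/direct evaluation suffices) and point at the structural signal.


Diagnosis: a summation factor — the coefficient s + 1 drifts with the index, so no fixed root exists; normalizing by the cumulative product telescopes it.


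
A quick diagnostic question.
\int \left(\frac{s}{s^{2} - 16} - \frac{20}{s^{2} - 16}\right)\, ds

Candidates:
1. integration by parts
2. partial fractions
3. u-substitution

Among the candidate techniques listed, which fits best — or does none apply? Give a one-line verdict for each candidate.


Verdict: partial fractions — the bottom factors while the top stays lower-degree — split into simple fractions and integrate piece by piece.
- integration by parts: there is no nonconstant-polynomial-times-kernel split with an exp, sine, cosine (degree-1 argument), or logarithm partner.
- partial fractions: yes, a natural case for it.
- u-substitution — no subexpression of the integrand pairs with its own derivative as a factor — individual terms may offer their own substitutions, but any change of variable covering the whole integral would have to be constructed from outside the expression.


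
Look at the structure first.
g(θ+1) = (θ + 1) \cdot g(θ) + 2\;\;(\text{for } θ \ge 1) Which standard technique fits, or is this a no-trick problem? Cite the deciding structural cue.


Verdict: a summation factor — first-order, linear, moving coefficient θ + 1: the discrete analogue of an integrating factor handles it.


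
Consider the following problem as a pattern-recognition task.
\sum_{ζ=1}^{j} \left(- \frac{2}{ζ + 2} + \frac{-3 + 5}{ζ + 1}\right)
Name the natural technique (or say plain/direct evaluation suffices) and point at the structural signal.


Best approach: telescoping — spot the paired structure — each term adds \frac{-3 + 5}{ζ + 1} and subtracts its successor value, which the next term restores: the definition of a telescoping chain.


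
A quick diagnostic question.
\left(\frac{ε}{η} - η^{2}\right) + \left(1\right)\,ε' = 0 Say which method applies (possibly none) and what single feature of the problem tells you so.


Technique: a linear integrating factor — the unknown enters only to the first power against a nonzero forcing term — the integrating-factor template applies directly.


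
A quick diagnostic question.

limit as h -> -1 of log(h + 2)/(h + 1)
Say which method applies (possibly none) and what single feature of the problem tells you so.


Best approach: l'Hôpital's rule (0/0) — the 0/0 form at -1 is the signature situation for l'Hôpital's rule. One could equally expand both pieces locally and compare leading terms; the rule does that in one stroke.


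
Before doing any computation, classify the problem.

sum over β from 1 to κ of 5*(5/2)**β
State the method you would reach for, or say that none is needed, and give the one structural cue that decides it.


Verdict: the geometric series formula — check a ratio of consecutive terms: it is 5/2, independent of the index, so the geometric formula closes the sum.


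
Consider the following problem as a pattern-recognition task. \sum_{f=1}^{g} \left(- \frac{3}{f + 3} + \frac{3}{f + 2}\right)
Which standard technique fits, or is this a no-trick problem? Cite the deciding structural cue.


Best approach: telescoping — write out three consecutive terms and watch the interior cancel: the advanced copy one term subtracts reappears as the very next term's leading piece, pair after pair.


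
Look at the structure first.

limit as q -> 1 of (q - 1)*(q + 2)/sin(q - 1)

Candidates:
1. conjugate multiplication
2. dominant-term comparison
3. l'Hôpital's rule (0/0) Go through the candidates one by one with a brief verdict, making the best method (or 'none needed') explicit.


Verdict: l'Hôpital's rule (0/0) — the 0/0 form at 1 is the signature situation for l'Hôpital's rule. Expanding numerator and denominator to first order gives the same value — the rule automates exactly that.
- conjugate multiplication: the conjugate move applies to radical differences, which this is not.
- dominant-term comparison: this limit is not decided by comparing leading-term growth at infinity.
- l'Hôpital's rule (0/0) — yes, a natural case for it.


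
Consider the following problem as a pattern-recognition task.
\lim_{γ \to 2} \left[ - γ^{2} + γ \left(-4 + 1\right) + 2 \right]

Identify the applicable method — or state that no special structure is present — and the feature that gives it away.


Best approach: no special technique — no denominator vanishes and nothing blows up at 2: direct substitution is the whole computation.


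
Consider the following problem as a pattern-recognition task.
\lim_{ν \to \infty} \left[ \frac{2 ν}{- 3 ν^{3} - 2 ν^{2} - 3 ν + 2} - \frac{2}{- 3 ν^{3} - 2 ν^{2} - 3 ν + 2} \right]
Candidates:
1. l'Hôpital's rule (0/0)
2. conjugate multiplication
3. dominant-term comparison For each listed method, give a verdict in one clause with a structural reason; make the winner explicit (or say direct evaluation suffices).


Best approach: dominant-term comparison — at large ν only the top-degree terms survive; compare the leading terms and the limit falls out.
- l'Hôpital's rule (0/0) — viewed as a single quotient this runs to ∞/∞, not the 0/0 clash this candidate addresses; an at-infinity variant of the rule would resolve it, but comparing leading growth reads the answer without differentiating.
- conjugate multiplication — multiplying by a conjugate would not remove any indeterminacy here.
- dominant-term comparison — applicable, and directly so.
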